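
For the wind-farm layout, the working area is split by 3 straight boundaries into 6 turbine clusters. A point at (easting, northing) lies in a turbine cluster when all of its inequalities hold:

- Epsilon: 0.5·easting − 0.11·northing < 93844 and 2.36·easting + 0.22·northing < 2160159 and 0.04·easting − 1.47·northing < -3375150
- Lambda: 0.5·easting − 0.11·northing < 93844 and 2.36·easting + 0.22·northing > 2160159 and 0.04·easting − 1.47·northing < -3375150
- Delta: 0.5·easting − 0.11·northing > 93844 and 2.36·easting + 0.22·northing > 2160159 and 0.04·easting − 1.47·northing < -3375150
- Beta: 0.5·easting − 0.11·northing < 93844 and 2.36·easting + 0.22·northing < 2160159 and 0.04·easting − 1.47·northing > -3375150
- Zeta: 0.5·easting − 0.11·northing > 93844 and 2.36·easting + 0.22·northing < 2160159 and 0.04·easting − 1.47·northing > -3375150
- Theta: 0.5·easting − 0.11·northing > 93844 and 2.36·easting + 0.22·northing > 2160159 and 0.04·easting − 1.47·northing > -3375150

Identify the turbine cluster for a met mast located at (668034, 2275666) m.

0.5·668034 − 0.11·2275666 = 83693.740, which is < 93844
2.36·668034 + 0.22·2275666 = 2077206.760, which is < 2160159
0.04·668034 − 1.47·2275666 = -3318507.660, which is > -3375150
This sign pattern matches Beta.

Beta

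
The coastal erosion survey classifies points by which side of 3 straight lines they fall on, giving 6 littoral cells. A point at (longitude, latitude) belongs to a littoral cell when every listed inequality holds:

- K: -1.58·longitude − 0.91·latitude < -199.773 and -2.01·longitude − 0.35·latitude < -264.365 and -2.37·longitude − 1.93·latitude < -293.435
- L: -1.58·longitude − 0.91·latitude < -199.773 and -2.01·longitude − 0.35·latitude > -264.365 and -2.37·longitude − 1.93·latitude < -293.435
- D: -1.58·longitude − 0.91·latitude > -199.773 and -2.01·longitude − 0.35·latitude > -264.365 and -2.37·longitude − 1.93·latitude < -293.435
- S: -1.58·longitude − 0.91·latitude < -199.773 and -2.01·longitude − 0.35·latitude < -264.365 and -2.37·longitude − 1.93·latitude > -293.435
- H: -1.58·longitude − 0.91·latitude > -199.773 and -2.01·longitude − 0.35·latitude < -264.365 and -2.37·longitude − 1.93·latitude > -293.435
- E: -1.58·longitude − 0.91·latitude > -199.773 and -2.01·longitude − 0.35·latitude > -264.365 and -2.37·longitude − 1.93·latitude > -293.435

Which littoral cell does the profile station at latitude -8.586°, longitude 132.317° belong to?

L

-1.58·132.317 − 0.91·-8.586 = -201.248, which is < -199.773
-2.01·132.317 − 0.35·-8.586 = -262.952, which is > -264.365
-2.37·132.317 − 1.93·-8.586 = -297.020, which is < -293.435
This sign pattern matches L.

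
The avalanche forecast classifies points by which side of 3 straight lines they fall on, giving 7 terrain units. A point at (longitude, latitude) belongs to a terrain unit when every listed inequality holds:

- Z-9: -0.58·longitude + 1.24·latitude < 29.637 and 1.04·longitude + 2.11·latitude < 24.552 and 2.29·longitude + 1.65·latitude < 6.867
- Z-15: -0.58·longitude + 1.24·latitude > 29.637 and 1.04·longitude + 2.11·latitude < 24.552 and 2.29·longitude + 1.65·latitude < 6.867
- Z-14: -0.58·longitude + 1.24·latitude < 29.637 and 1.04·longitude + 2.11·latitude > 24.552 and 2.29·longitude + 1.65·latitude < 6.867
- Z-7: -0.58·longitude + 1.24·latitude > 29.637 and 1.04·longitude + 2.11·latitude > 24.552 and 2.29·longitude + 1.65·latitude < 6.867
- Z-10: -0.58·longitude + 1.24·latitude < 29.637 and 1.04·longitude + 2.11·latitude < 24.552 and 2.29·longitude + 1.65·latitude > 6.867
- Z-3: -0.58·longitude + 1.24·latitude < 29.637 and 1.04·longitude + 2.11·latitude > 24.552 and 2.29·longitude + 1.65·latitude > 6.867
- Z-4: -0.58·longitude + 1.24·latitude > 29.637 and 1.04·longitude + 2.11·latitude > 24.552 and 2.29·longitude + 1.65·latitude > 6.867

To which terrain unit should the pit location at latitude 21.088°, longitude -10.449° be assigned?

-0.58·-10.449 + 1.24·21.088 = 32.210, which is > 29.637
1.04·-10.449 + 2.11·21.088 = 33.629, which is > 24.552
2.29·-10.449 + 1.65·21.088 = 10.867, which is > 6.867
This sign pattern matches Z-4.

Z-4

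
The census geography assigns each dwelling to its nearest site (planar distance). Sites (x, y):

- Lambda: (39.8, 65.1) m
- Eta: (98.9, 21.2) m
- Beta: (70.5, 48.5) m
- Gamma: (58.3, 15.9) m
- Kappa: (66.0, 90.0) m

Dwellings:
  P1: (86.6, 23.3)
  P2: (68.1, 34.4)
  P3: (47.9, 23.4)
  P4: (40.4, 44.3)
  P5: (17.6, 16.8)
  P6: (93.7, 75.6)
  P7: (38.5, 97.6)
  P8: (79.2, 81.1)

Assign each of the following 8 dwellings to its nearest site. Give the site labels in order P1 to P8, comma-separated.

P1 → Eta (d²=155.70)
P2 → Beta (d²=204.57)
P3 → Gamma (d²=164.41)
P4 → Lambda (d²=433.00)
P5 → Gamma (d²=1657.30)
P6 → Kappa (d²=974.65)
P7 → Kappa (d²=814.01)
P8 → Kappa (d²=253.45)

Eta, Beta, Gamma, Lambda, Gamma, Kappa, Kappa, Kappa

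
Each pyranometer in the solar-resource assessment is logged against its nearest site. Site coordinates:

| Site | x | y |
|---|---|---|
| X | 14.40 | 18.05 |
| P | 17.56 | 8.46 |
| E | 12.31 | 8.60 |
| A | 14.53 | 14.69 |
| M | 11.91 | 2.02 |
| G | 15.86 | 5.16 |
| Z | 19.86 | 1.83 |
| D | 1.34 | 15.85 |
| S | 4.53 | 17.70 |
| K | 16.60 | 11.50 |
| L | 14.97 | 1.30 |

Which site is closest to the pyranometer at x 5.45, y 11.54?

D

Squared distances to each site:
X: 122.483; P: 156.138; E: 55.703; A: 92.369; M: 132.362; G: 149.072; Z: 301.932; D: 35.468; S: 38.792; K: 124.324; L: 195.488.
Minimum at D.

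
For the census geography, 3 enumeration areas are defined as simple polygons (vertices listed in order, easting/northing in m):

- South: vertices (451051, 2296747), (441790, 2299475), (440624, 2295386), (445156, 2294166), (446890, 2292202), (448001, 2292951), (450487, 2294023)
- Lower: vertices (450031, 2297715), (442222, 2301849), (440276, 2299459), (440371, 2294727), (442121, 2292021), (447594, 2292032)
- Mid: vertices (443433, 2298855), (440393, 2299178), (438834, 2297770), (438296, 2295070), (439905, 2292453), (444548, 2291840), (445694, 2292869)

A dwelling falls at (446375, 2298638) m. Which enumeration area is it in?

Cast a ray rightward from (446375, 2298638). For each polygon, the edges (by vertex number in listed order) whose endpoints lie on opposite sides of northing = 2298638, where each meets that height, and whether that is right or left of the point:
South: 1–2 at easting≈444631.4 (left), 2–3 at easting≈441551.3 (left) → 0 crossings.
Lower: 1–2 at easting≈448287.5 (right), 3–4 at easting≈440292.5 (left) → 1 crossing.
Mid: 2–3 at easting≈439795.1 (left), 7–1 at easting≈443515.0 (left) → 0 crossings.
Only Lower has an odd count, so the point is inside Lower.

Lower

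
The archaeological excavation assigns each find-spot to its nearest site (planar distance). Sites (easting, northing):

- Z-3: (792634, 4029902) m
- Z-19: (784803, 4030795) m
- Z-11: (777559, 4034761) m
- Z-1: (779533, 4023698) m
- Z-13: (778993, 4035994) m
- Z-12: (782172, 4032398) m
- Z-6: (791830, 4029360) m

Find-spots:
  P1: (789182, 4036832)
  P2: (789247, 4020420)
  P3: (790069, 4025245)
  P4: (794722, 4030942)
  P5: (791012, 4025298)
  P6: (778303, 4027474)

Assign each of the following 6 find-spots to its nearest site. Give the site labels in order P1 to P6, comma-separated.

P1 → Z-19 (d²=55621010.00)
P2 → Z-6 (d²=86595489.00)
P3 → Z-6 (d²=20034346.00)
P4 → Z-3 (d²=5441344.00)
P5 → Z-6 (d²=17168968.00)
P6 → Z-1 (d²=15771076.00)

Z-19, Z-6, Z-6, Z-3, Z-6, Z-1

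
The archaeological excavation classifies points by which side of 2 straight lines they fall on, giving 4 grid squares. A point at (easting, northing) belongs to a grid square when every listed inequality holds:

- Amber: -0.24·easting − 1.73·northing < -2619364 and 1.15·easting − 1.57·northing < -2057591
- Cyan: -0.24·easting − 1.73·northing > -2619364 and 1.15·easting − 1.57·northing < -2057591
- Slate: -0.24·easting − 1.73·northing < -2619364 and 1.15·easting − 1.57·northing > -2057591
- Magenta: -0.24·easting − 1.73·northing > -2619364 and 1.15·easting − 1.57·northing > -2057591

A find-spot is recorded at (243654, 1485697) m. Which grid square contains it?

-0.24·243654 − 1.73·1485697 = -2628732.770, which is < -2619364
1.15·243654 − 1.57·1485697 = -2052342.190, which is > -2057591
This sign pattern matches Slate.

Slate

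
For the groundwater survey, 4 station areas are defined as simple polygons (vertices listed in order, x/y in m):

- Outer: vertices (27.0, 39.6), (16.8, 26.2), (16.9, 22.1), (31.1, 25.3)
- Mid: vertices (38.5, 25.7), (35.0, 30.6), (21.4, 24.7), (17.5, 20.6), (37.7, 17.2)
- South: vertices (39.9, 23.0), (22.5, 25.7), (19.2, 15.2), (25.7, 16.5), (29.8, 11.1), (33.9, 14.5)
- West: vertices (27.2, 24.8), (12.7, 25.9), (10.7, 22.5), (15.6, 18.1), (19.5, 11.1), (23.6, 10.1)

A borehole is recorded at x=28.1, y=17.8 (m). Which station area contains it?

Cast a ray rightward from (28.1, 17.8). For each polygon, the edges (by vertex number in listed order) whose endpoints lie on opposite sides of y = 17.8, where each meets that height, and whether that is right or left of the point:
Outer: no edge straddles that height → 0 crossings.
Mid: 4–5 at x≈34.14 (right), 5–1 at x≈37.76 (right) → 2 crossings.
South: 2–3 at x≈20.02 (left), 6–1 at x≈36.23 (right) → 1 crossing.
West: 4–5 at x≈15.77 (left), 6–1 at x≈25.49 (left) → 0 crossings.
Only South has an odd count, so the point is inside South.

South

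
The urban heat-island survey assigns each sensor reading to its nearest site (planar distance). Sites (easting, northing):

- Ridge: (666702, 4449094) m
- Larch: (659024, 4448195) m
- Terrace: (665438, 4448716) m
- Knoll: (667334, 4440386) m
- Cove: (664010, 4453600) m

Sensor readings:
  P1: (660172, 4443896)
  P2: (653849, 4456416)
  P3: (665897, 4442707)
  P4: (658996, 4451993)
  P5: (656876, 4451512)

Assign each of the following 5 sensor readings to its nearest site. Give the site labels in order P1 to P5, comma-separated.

Larch, Larch, Knoll, Larch, Larch

P1 → Larch (d²=19799305.00)
P2 → Larch (d²=94365466.00)
P3 → Knoll (d²=7452010.00)
P4 → Larch (d²=14425588.00)
P5 → Larch (d²=15616393.00)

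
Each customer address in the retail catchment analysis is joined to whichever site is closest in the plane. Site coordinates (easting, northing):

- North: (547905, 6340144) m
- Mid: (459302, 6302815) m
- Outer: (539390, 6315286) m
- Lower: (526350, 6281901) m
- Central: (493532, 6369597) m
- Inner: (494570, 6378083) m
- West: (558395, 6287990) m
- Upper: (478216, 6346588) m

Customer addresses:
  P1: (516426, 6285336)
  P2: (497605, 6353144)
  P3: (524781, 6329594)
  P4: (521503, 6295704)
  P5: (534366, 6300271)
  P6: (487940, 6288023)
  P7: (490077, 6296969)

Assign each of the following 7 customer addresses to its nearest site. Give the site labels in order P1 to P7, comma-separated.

P1 → Lower (d²=110285001.00)
P2 → Central (d²=287290538.00)
P3 → Outer (d²=418141745.00)
P4 → Lower (d²=214016218.00)
P5 → Outer (d²=250690801.00)
P6 → Mid (d²=1038938308.00)
P7 → Mid (d²=981276341.00)

Lower, Central, Outer, Lower, Outer, Mid, Mid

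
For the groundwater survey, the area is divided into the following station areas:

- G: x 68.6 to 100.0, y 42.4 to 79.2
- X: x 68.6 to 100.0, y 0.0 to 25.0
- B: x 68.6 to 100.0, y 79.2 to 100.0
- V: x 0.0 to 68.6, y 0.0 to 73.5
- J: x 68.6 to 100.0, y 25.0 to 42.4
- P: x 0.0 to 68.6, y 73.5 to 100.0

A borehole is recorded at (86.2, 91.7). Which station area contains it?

The point has x = 86.2 and y = 91.7.
Only B satisfies 68.6 ≤ x ≤ 100.0 and 79.2 ≤ y ≤ 100.0.

B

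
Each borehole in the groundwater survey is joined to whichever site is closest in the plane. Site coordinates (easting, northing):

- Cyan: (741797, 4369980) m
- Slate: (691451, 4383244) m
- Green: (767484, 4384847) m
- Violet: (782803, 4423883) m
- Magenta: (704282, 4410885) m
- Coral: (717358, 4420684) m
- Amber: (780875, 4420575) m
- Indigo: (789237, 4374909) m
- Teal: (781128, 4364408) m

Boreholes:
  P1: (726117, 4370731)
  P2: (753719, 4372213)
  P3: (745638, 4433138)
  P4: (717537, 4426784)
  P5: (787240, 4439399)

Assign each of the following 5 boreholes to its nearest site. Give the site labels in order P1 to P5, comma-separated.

P1 → Cyan (d²=246426401.00)
P2 → Cyan (d²=147120373.00)
P3 → Coral (d²=954860516.00)
P4 → Coral (d²=37242041.00)
P5 → Violet (d²=260433225.00)

Cyan, Cyan, Coral, Coral, Violet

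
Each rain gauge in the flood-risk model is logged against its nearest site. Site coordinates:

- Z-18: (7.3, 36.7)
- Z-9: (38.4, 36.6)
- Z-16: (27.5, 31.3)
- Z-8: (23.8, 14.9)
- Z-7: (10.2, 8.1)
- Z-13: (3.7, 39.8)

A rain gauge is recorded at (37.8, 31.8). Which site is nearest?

Squared distances to each site:
Z-18: 954.260; Z-9: 23.400; Z-16: 106.340; Z-8: 481.610; Z-7: 1323.450; Z-13: 1226.810.
Minimum at Z-9.

Z-9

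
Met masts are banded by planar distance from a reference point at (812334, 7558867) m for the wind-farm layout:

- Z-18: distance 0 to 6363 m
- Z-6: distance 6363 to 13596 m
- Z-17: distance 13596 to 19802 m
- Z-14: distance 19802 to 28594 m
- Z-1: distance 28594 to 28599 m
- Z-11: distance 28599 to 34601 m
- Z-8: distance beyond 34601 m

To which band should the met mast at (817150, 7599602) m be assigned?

Z-8

Distance = √((817150−812334)² + (7599602−7558867)²) = √(23193856.000 + 1659340225.000) = 41018.704 m.
34601 ≤ 41018.704 < ∞ → Z-8.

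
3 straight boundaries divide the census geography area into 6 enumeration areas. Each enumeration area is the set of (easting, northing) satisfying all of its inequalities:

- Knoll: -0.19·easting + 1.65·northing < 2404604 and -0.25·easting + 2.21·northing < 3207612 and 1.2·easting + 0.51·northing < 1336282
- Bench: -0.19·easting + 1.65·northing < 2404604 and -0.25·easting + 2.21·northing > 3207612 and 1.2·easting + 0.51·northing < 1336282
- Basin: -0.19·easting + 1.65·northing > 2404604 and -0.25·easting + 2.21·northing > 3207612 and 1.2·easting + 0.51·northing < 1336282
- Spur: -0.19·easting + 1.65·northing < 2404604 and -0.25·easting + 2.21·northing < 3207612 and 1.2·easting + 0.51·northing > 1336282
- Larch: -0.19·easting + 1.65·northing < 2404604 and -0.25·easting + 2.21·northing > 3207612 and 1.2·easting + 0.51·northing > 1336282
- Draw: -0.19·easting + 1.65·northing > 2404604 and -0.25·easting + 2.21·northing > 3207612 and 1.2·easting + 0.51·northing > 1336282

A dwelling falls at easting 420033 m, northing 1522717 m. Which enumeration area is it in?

-0.19·420033 + 1.65·1522717 = 2432676.780, which is > 2404604
-0.25·420033 + 2.21·1522717 = 3260196.320, which is > 3207612
1.2·420033 + 0.51·1522717 = 1280625.270, which is < 1336282
This sign pattern matches Basin.

Basin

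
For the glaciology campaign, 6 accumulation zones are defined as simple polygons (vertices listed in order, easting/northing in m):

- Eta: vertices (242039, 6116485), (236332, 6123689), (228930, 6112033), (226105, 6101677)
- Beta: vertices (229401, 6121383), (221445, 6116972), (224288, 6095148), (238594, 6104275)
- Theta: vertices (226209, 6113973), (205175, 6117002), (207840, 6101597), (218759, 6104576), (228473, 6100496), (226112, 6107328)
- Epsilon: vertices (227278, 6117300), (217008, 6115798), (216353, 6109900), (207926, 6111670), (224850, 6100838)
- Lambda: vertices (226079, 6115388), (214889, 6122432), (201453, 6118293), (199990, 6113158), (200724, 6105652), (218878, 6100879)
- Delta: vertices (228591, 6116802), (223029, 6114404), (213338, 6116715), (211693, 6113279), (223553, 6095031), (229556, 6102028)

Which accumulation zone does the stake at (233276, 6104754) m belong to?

Cast a ray rightward from (233276, 6104754). For each polygon, the edges (by vertex number in listed order) whose endpoints lie on opposite sides of northing = 6104754, where each meets that height, and whether that is right or left of the point:
Eta: 3–4 at easting≈226944.4 (left), 4–1 at easting≈229416.0 (left) → 0 crossings.
Beta: 2–3 at easting≈223036.6 (left), 4–1 at easting≈238336.6 (right) → 1 crossing.
Theta: 2–3 at easting≈207293.9 (left), 5–6 at easting≈227001.5 (left) → 0 crossings.
Epsilon: 4–5 at easting≈218731.6 (left), 5–1 at easting≈225427.6 (left) → 0 crossings.
Lambda: 5–6 at easting≈204139.5 (left), 6–1 at easting≈220801.2 (left) → 0 crossings.
Delta: 4–5 at easting≈217233.7 (left), 6–1 at easting≈229377.9 (left) → 0 crossings.
Only Beta has an odd count, so the point is inside Beta.

Beta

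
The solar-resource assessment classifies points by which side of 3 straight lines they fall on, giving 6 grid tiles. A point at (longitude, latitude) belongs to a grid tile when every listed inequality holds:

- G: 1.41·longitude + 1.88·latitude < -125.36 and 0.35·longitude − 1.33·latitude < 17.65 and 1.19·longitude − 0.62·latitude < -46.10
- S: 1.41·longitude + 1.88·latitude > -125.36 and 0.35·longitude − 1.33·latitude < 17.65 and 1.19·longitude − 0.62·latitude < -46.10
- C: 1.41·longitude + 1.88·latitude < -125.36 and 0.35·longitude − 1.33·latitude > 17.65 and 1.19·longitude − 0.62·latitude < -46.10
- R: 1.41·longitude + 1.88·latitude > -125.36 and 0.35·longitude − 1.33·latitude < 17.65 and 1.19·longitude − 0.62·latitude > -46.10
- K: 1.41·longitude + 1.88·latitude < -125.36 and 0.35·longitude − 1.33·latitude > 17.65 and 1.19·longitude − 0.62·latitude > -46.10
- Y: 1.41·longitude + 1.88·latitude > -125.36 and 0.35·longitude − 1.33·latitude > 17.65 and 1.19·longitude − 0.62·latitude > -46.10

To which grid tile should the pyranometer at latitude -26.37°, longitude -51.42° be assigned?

R

1.41·-51.42 + 1.88·-26.37 = -122.078, which is > -125.36
0.35·-51.42 − 1.33·-26.37 = 17.075, which is < 17.65
1.19·-51.42 − 0.62·-26.37 = -44.840, which is > -46.10
This sign pattern matches R.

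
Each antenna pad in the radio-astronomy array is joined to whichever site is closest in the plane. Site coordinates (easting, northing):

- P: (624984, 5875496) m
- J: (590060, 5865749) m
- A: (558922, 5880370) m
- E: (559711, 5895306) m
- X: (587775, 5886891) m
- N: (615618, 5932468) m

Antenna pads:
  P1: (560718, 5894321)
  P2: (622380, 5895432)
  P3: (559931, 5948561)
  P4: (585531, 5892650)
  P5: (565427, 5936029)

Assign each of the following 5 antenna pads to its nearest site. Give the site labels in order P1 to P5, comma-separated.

E, P, E, X, E

P1 → E (d²=1984274.00)
P2 → P (d²=404224912.00)
P3 → E (d²=2836143425.00)
P4 → X (d²=38201617.00)
P5 → E (d²=1691035385.00)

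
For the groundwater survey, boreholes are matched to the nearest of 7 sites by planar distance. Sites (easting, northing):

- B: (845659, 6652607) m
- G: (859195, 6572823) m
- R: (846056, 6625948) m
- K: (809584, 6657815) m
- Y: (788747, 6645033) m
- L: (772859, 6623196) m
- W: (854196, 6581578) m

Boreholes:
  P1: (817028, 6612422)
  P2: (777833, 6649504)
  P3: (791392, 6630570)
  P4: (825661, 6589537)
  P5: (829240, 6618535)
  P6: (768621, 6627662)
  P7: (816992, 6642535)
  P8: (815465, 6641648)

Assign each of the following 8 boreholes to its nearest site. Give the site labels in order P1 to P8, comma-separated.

P1 → R (d²=1025577460.00)
P2 → Y (d²=139105237.00)
P3 → Y (d²=216174394.00)
P4 → W (d²=877591906.00)
P5 → R (d²=337730425.00)
P6 → L (d²=37905800.00)
P7 → K (d²=288356864.00)
P8 → K (d²=295958050.00)

R, Y, Y, W, R, L, K, K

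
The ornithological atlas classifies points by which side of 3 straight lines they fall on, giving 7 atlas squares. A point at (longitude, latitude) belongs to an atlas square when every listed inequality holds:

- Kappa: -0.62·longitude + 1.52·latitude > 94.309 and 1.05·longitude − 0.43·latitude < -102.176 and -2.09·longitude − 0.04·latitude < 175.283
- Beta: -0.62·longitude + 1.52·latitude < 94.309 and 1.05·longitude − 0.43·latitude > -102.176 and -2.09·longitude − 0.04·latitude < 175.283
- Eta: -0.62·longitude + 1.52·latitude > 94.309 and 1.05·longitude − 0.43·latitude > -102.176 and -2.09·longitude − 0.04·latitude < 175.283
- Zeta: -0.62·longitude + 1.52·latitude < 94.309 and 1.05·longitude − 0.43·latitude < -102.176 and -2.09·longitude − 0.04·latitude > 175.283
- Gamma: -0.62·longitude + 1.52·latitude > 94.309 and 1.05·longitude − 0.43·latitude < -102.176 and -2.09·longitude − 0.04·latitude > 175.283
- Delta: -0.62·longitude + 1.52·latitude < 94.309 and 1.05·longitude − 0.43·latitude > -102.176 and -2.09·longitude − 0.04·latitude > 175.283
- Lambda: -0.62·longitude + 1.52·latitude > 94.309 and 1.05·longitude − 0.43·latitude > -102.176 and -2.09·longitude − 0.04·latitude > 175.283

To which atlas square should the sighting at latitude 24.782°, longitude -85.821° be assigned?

Delta

-0.62·-85.821 + 1.52·24.782 = 90.878, which is < 94.309
1.05·-85.821 − 0.43·24.782 = -100.768, which is > -102.176
-2.09·-85.821 − 0.04·24.782 = 178.375, which is > 175.283
This sign pattern matches Delta.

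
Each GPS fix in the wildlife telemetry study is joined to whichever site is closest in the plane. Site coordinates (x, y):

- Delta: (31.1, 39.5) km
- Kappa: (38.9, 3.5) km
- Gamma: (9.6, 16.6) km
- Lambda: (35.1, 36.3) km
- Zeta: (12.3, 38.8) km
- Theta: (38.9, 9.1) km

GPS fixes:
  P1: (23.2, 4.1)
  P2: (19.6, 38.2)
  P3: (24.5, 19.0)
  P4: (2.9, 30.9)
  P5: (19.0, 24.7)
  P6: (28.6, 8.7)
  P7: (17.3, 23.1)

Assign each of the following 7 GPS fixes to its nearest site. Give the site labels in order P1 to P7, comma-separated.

Kappa, Zeta, Gamma, Zeta, Gamma, Theta, Gamma

P1 → Kappa (d²=246.85)
P2 → Zeta (d²=53.65)
P3 → Gamma (d²=227.77)
P4 → Zeta (d²=150.77)
P5 → Gamma (d²=153.97)
P6 → Theta (d²=106.25)
P7 → Gamma (d²=101.54)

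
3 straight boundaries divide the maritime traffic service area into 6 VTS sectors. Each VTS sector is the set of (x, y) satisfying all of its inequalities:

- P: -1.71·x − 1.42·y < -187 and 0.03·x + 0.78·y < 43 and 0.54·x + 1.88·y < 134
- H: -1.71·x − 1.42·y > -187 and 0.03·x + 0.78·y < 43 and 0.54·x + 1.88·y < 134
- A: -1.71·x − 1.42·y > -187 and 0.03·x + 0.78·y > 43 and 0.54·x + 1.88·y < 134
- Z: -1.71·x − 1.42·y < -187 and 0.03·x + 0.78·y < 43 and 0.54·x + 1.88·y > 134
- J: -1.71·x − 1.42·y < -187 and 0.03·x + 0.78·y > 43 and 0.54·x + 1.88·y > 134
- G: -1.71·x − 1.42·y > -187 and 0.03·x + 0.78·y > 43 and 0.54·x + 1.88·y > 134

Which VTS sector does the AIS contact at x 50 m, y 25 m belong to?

-1.71·50 − 1.42·25 = -121.000, which is > -187
0.03·50 + 0.78·25 = 21.000, which is < 43
0.54·50 + 1.88·25 = 74.000, which is < 134
This sign pattern matches H.

H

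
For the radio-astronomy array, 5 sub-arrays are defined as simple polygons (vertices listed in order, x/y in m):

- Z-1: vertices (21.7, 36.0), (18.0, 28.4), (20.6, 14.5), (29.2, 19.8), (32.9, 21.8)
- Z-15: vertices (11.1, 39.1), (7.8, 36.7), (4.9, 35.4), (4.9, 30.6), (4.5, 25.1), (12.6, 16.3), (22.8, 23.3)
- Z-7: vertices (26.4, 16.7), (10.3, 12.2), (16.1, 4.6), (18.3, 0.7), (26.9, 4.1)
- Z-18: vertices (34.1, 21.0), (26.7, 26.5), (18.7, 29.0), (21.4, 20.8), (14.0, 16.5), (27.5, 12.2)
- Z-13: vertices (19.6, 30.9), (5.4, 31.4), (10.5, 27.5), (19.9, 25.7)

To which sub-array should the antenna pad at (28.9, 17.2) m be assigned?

Z-18

Cast a ray rightward from (28.9, 17.2). For each polygon, the edges (by vertex number in listed order) whose endpoints lie on opposite sides of y = 17.2, where each meets that height, and whether that is right or left of the point:
Z-1: 2–3 at x≈20.09 (left), 3–4 at x≈24.98 (left) → 0 crossings.
Z-15: 5–6 at x≈11.77 (left), 6–7 at x≈13.91 (left) → 0 crossings.
Z-7: no edge straddles that height → 0 crossings.
Z-18: 4–5 at x≈15.20 (left), 6–1 at x≈31.25 (right) → 1 crossing.
Z-13: no edge straddles that height → 0 crossings.
Only Z-18 has an odd count, so the point is inside Z-18.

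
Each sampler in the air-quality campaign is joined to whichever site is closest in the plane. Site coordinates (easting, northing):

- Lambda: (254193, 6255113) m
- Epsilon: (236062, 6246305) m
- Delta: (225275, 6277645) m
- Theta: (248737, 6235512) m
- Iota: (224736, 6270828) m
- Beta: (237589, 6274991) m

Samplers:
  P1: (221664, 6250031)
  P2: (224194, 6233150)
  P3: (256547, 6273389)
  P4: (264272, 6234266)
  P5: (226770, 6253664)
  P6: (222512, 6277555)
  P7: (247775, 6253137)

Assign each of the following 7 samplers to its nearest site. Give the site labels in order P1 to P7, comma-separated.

Epsilon, Epsilon, Lambda, Theta, Epsilon, Delta, Lambda

P1 → Epsilon (d²=221185480.00)
P2 → Epsilon (d²=313903449.00)
P3 → Lambda (d²=339553492.00)
P4 → Theta (d²=242888741.00)
P5 → Epsilon (d²=140496145.00)
P6 → Delta (d²=7642269.00)
P7 → Lambda (d²=45095300.00)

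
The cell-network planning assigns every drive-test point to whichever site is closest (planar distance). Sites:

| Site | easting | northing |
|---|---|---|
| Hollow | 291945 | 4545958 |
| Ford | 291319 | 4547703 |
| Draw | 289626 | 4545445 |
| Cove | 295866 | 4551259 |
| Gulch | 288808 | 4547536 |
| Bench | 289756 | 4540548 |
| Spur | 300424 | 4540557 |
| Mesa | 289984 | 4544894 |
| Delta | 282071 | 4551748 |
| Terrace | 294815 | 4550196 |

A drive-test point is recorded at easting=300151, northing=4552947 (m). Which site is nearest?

Cove

Squared distances to each site:
Hollow: 116184557.000; Ford: 105503760.000; Draw: 167055629.000; Cove: 21210569.000; Gulch: 157942570.000; Bench: 261791226.000; Spur: 153586629.000; Mesa: 168218698.000; Delta: 328324001.000; Terrace: 36040897.000.
Minimum at Cove.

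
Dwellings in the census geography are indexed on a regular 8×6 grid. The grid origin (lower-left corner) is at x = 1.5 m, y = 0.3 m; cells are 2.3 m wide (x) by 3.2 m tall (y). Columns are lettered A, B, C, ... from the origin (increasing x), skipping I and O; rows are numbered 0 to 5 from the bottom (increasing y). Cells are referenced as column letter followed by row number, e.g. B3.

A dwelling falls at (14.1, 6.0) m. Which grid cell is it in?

F1

Column index: ⌊(14.1 − 1.5) / 2.3⌋ = ⌊5.478⌋ = 5 → column F
Row offset from origin: ⌊(6.0 − 0.3) / 3.2⌋ = ⌊1.781⌋ = 1 → row 1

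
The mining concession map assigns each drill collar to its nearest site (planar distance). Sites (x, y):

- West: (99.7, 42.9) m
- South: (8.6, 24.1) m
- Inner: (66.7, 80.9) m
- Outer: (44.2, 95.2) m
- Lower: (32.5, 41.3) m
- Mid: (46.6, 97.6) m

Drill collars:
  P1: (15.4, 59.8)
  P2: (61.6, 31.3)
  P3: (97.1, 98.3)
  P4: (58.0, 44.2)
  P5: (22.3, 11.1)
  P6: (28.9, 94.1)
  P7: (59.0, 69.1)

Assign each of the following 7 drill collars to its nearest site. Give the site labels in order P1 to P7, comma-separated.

P1 → Lower (d²=634.66)
P2 → Lower (d²=946.81)
P3 → Inner (d²=1226.92)
P4 → Lower (d²=658.66)
P5 → South (d²=356.69)
P6 → Outer (d²=235.30)
P7 → Inner (d²=198.53)

Lower, Lower, Inner, Lower, South, Outer, Inner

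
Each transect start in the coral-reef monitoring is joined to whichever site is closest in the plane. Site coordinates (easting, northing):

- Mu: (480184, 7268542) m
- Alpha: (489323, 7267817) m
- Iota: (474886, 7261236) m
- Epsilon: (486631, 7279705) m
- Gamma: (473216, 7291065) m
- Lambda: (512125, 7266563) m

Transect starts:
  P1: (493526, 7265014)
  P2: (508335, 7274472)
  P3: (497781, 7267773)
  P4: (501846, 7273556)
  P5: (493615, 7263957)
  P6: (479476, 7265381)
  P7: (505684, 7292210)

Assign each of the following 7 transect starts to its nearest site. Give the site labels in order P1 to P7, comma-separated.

Alpha, Lambda, Alpha, Lambda, Alpha, Mu, Epsilon

P1 → Alpha (d²=25522018.00)
P2 → Lambda (d²=76916381.00)
P3 → Alpha (d²=71539700.00)
P4 → Lambda (d²=154559890.00)
P5 → Alpha (d²=33320864.00)
P6 → Mu (d²=10493185.00)
P7 → Epsilon (d²=519391834.00)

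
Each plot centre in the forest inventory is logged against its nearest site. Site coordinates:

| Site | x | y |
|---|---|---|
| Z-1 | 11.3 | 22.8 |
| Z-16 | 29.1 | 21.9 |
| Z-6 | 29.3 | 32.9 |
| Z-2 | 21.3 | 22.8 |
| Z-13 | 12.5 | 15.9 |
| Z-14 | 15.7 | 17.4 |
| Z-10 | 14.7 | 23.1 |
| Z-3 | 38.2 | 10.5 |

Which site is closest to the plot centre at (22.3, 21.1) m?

Z-2

Squared distances to each site:
Z-1: 123.890; Z-16: 46.880; Z-6: 188.240; Z-2: 3.890; Z-13: 123.080; Z-14: 57.250; Z-10: 61.760; Z-3: 365.170.
Minimum at Z-2.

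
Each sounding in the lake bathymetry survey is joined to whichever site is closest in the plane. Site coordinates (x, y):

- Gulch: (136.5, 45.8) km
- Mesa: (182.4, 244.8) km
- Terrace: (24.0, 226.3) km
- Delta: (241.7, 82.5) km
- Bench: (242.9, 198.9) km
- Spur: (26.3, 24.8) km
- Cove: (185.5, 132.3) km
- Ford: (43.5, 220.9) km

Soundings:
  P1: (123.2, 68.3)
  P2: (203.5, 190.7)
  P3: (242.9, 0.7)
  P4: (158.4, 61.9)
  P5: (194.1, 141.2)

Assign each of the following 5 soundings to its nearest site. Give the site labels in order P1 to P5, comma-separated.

Gulch, Bench, Delta, Gulch, Cove

P1 → Gulch (d²=683.14)
P2 → Bench (d²=1619.60)
P3 → Delta (d²=6692.68)
P4 → Gulch (d²=738.82)
P5 → Cove (d²=153.17)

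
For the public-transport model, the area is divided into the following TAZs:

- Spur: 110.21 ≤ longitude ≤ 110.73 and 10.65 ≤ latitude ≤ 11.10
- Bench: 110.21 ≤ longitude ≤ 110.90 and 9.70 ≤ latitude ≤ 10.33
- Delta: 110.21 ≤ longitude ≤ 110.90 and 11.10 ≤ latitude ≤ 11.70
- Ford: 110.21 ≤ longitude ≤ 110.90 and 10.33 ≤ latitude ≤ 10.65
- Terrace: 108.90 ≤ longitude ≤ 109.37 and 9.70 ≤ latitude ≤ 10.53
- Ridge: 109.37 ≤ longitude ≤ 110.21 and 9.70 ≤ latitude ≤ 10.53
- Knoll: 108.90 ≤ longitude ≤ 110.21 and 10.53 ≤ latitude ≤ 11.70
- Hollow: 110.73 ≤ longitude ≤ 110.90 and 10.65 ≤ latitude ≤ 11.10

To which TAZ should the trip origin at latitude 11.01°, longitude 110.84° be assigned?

The point has longitude = 110.84 and latitude = 11.01.
Only Hollow satisfies 110.73 ≤ longitude ≤ 110.90 and 10.65 ≤ latitude ≤ 11.10.

Hollow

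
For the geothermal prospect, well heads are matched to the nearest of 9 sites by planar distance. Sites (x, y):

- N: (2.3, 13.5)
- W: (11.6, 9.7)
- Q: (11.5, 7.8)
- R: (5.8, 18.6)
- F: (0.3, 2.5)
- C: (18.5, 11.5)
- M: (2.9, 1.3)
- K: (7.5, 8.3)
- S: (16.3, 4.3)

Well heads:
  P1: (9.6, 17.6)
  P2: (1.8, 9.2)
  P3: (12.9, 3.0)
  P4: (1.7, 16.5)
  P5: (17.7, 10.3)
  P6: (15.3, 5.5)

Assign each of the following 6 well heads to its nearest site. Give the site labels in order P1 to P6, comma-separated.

R, N, S, N, C, S

P1 → R (d²=15.44)
P2 → N (d²=18.74)
P3 → S (d²=13.25)
P4 → N (d²=9.36)
P5 → C (d²=2.08)
P6 → S (d²=2.44)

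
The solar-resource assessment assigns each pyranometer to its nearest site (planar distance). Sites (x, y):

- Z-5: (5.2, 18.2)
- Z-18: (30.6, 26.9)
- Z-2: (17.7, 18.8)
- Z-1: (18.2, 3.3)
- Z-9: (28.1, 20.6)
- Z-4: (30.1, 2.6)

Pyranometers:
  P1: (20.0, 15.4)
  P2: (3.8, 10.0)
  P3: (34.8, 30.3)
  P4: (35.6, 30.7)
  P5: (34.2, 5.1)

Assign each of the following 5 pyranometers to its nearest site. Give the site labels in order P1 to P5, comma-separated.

P1 → Z-2 (d²=16.85)
P2 → Z-5 (d²=69.20)
P3 → Z-18 (d²=29.20)
P4 → Z-18 (d²=39.44)
P5 → Z-4 (d²=23.06)

Z-2, Z-5, Z-18, Z-18, Z-4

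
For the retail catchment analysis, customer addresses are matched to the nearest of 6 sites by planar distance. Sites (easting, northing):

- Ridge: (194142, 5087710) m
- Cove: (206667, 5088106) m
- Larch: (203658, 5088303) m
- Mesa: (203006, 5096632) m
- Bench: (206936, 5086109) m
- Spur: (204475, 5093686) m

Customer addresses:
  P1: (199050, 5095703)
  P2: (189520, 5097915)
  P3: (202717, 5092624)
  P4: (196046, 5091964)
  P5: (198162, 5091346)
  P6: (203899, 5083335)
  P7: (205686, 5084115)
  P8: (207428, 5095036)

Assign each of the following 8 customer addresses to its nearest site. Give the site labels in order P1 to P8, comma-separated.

P1 → Mesa (d²=16512977.00)
P2 → Ridge (d²=125504909.00)
P3 → Spur (d²=4218408.00)
P4 → Ridge (d²=21721732.00)
P5 → Ridge (d²=29380896.00)
P6 → Bench (d²=16918445.00)
P7 → Bench (d²=5538536.00)
P8 → Spur (d²=10542709.00)

Mesa, Ridge, Spur, Ridge, Ridge, Bench, Bench, Spur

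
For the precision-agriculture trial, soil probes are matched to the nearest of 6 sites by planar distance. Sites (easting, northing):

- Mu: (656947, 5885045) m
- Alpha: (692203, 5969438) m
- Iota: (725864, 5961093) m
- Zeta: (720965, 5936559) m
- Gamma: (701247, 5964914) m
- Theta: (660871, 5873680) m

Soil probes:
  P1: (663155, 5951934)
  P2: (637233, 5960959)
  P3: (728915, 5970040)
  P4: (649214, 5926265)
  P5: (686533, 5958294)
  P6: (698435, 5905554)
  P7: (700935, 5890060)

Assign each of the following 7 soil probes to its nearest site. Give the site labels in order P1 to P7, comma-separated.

Alpha, Alpha, Iota, Mu, Alpha, Zeta, Theta

P1 → Alpha (d²=1150176320.00)
P2 → Alpha (d²=3093594341.00)
P3 → Iota (d²=89357410.00)
P4 → Mu (d²=1758887689.00)
P5 → Alpha (d²=156337636.00)
P6 → Zeta (d²=1468910925.00)
P7 → Theta (d²=1873428496.00)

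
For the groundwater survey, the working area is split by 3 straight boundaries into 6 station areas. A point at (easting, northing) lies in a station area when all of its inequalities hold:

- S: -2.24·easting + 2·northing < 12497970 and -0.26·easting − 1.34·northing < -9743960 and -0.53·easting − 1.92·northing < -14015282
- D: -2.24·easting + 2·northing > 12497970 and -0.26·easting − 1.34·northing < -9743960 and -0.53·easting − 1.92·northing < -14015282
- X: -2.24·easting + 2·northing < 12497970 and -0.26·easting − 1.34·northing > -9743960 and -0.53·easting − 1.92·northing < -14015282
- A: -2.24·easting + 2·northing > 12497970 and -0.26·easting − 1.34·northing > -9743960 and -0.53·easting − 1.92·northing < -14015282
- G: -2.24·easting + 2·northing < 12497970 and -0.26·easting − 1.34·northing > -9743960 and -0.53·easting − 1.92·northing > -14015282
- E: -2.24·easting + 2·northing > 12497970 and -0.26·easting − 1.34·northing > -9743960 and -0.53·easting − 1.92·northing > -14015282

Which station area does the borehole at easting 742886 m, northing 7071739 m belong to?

G

-2.24·742886 + 2·7071739 = 12479413.360, which is < 12497970
-0.26·742886 − 1.34·7071739 = -9669280.620, which is > -9743960
-0.53·742886 − 1.92·7071739 = -13971468.460, which is > -14015282
This sign pattern matches G.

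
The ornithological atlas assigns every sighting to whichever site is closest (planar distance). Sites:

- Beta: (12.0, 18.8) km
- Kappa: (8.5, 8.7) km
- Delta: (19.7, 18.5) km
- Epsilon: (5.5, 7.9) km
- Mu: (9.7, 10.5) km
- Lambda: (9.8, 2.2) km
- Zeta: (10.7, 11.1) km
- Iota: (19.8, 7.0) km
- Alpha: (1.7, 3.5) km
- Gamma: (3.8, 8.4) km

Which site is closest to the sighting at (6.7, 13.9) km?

Squared distances to each site:
Beta: 52.100; Kappa: 30.280; Delta: 190.160; Epsilon: 37.440; Mu: 20.560; Lambda: 146.500; Zeta: 23.840; Iota: 219.220; Alpha: 133.160; Gamma: 38.660.
Minimum at Mu.

Mu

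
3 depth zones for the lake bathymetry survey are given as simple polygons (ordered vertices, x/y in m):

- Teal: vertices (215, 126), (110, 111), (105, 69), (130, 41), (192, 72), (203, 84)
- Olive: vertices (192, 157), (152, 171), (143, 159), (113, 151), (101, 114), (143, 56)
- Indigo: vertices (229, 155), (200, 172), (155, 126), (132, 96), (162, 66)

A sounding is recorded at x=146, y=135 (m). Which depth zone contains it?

Cast a ray rightward from (146, 135). For each polygon, the edges (by vertex number in listed order) whose endpoints lie on opposite sides of y = 135, where each meets that height, and whether that is right or left of the point:
Teal: no edge straddles that height → 0 crossings.
Olive: 4–5 at x≈107.8 (left), 6–1 at x≈181.3 (right) → 1 crossing.
Indigo: 2–3 at x≈163.8 (right), 5–1 at x≈213.9 (right) → 2 crossings.
Only Olive has an odd count, so the point is inside Olive.

Olive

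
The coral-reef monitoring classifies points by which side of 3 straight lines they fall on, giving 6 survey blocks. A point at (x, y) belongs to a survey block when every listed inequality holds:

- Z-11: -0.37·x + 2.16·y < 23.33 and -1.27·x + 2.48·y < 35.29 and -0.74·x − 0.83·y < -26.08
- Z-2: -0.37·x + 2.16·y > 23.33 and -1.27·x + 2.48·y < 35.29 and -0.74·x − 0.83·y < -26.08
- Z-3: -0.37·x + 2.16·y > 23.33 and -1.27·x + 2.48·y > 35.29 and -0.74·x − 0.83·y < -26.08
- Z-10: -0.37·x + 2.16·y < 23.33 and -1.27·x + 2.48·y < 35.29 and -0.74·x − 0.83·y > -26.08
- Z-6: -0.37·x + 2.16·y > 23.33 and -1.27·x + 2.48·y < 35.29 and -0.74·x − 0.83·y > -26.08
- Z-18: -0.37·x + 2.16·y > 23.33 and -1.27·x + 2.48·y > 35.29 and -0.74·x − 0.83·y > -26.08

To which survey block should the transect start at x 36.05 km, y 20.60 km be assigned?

Z-2

-0.37·36.05 + 2.16·20.60 = 31.158, which is > 23.33
-1.27·36.05 + 2.48·20.60 = 5.305, which is < 35.29
-0.74·36.05 − 0.83·20.60 = -43.775, which is < -26.08
This sign pattern matches Z-2.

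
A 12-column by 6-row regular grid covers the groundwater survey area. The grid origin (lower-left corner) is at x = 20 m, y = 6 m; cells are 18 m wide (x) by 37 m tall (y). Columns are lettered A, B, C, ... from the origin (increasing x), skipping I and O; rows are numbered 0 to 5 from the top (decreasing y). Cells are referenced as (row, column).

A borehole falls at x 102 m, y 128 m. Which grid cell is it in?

Column index: ⌊(102 − 20) / 18⌋ = ⌊4.556⌋ = 4 → column E
Row offset from origin: ⌊(128 − 6) / 37⌋ = ⌊3.297⌋ = 3 → row 2 (counted from top)

(2, E)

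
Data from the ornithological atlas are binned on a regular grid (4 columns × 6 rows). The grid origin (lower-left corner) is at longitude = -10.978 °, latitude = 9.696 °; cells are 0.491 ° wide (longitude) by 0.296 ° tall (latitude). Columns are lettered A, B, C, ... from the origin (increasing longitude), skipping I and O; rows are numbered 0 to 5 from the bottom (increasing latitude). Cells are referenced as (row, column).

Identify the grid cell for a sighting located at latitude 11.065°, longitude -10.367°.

Column index: ⌊(-10.367 − -10.978) / 0.491⌋ = ⌊1.244⌋ = 1 → column B
Row offset from origin: ⌊(11.065 − 9.696) / 0.296⌋ = ⌊4.625⌋ = 4 → row 4

(4, B)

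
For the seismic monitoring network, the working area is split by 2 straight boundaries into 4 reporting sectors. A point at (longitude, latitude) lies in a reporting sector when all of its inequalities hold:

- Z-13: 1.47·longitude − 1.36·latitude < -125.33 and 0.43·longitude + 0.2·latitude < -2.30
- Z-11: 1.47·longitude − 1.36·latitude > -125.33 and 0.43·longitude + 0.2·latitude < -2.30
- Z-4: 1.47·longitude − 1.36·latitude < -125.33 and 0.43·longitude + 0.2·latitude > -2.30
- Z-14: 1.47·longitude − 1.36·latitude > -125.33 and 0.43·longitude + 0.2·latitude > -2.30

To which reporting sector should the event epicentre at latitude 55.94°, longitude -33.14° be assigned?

Z-11

1.47·-33.14 − 1.36·55.94 = -124.794, which is > -125.33
0.43·-33.14 + 0.2·55.94 = -3.062, which is < -2.30
This sign pattern matches Z-11.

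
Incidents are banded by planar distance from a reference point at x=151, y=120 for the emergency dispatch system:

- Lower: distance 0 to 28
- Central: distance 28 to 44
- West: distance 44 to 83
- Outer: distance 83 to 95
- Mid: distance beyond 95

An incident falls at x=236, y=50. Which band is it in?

Distance = √((236−151)² + (50−120)²) = √(7225.000 + 4900.000) = 110.114.
95 ≤ 110.114 < ∞ → Mid.

Mid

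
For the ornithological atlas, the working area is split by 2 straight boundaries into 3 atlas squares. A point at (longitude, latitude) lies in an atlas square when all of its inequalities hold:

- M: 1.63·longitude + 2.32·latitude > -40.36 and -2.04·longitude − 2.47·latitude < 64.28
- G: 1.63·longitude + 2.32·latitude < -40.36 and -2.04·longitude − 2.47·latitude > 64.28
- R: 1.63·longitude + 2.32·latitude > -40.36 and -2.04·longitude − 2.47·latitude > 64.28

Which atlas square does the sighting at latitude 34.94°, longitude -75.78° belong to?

1.63·-75.78 + 2.32·34.94 = -42.461, which is < -40.36
-2.04·-75.78 − 2.47·34.94 = 68.289, which is > 64.28
This sign pattern matches G.

G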